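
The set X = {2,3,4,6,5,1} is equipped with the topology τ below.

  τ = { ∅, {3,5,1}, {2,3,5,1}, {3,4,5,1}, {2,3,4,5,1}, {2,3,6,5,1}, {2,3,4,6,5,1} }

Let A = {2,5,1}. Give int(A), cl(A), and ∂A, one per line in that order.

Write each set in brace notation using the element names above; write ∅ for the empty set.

open subsets of A: ∅; so int(A) = ∅
closure: X∖int(X∖A) = X∖∅ = {2,3,4,6,5,1}
∂A = {2,3,4,6,5,1} minus ∅ = {2,3,4,6,5,1}

int(A) = ∅
cl(A)  = {2,3,4,6,5,1}
∂A     = {2,3,4,6,5,1}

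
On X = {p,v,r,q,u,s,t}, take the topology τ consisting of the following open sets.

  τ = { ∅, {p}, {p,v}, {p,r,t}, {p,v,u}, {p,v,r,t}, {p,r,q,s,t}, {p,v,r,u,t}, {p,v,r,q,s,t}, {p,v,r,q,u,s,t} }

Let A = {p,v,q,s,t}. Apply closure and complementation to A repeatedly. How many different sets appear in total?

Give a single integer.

6

cl via duality: int({r,u}) = ∅, so X∖∅ = {p,v,r,q,u,s,t}
Write k for closure, c for complement:
  1. A     = {p,v,q,s,t}
  2. kA    = {p,v,r,q,u,s,t}
  3. cA    = {r,u}
  4. ckA   = ∅
  5. kcA   = {r,q,u,s,t}
  6. ckcA  = {p,v}
applying k or c yields no new set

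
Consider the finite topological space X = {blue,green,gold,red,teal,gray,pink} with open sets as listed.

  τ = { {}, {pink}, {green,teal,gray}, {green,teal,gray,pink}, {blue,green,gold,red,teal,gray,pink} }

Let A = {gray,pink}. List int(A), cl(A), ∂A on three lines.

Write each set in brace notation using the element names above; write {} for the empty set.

int(A) = {pink}
cl(A)  = {blue,green,gold,red,teal,gray,pink}
∂A     = {blue,green,gold,red,teal,gray}

opens ⊆ A: {}, {pink}; union → int = {pink}
complement {blue,green,gold,red,teal}; its interior {}; cl(A) = X∖{} = {blue,green,gold,red,teal,gray,pink}
boundary = {blue,green,gold,red,teal,gray,pink} ∖ {pink} = {blue,green,gold,red,teal,gray}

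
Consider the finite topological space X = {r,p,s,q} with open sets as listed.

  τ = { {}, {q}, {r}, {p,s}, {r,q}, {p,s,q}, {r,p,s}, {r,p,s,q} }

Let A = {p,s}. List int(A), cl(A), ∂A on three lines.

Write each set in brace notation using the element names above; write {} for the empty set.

open subsets of A: {}, {p,s}; so int(A) = {p,s}
closure: X∖int(X∖A) = X∖{r,q} = {p,s}
∂A = {p,s} minus {p,s} = {}

int(A) = {p,s}
cl(A)  = {p,s}
∂A     = {}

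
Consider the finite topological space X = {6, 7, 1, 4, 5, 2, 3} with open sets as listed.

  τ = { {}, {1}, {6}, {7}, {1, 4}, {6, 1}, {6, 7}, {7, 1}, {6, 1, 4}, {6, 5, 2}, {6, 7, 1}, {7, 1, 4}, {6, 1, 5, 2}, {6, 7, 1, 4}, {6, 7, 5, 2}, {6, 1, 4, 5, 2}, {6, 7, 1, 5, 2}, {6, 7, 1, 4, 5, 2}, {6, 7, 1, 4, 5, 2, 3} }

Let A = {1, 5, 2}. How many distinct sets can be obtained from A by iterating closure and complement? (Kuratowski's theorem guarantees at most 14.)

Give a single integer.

10

closure: X∖int(X∖A) = X∖{6, 7} = {1, 4, 5, 2, 3}
Let k=closure and c=complement:
  1. A     = {1, 5, 2}
  2. kA    = {1, 4, 5, 2, 3}
  3. cA    = {6, 7, 4, 3}
  4. ckA   = {6, 7}
  5. kcA   = {6, 7, 4, 5, 2, 3}
  6. kckA  = {6, 7, 5, 2, 3}
  7. ckcA  = {1}
  8. ckckA = {1, 4}
  9. kckcA = {1, 4, 3}
  10. ckckcA = {6, 7, 5, 2}
— saturated at 10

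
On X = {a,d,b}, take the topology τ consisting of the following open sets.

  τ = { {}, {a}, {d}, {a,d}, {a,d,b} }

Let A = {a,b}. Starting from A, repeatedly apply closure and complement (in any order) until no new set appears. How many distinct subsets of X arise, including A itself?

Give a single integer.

X∖A={d}, int(X∖A)={d}, hence cl(A)={a,b}
Orbit (k=closure, c=complement):
  1. A     = {a,b}
  2. cA    = {d}
  3. kcA   = {d,b}
  4. ckcA  = {a}
(closed under both — stop)

4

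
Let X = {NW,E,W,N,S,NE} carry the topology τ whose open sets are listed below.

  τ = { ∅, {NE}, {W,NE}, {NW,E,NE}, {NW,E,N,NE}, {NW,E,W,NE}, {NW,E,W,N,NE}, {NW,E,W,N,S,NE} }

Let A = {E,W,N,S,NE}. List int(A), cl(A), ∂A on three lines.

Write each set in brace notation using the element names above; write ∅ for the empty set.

open subsets of A: ∅, {NE}, {W,NE}; so int(A) = {W,NE}
closure: X∖int(X∖A) = X∖∅ = {NW,E,W,N,S,NE}
∂A = {NW,E,W,N,S,NE} minus {W,NE} = {NW,E,N,S}

int(A) = {W,NE}
cl(A)  = {NW,E,W,N,S,NE}
∂A     = {NW,E,N,S}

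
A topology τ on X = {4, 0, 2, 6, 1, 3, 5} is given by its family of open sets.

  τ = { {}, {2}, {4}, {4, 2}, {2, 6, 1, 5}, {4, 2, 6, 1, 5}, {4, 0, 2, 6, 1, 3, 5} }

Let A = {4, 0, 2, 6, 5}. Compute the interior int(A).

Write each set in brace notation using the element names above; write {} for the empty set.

{4, 2}

U open, U⊆A: {}, {2}, {4}, {4, 2}. int(A) = ⋃ = {4, 2}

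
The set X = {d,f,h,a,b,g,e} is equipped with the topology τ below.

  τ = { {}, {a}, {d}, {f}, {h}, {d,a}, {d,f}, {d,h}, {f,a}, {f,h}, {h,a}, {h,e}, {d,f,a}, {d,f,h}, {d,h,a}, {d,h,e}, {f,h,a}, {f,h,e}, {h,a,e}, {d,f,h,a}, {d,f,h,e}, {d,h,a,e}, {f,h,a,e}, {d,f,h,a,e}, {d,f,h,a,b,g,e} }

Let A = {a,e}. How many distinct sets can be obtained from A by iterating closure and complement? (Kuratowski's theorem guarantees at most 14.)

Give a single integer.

X∖A={d,f,h,b,g}, int(X∖A)={d,f,h}, hence cl(A)={a,b,g,e}
Orbit (k=closure, c=complement):
  1. A     = {a,e}
  2. kA    = {a,b,g,e}
  3. cA    = {d,f,h,b,g}
  4. ckA   = {d,f,h}
  5. kcA   = {d,f,h,b,g,e}
  6. ckcA  = {a}
  7. kckcA = {a,b,g}
  8. ckckcA = {d,f,h,e}
(closed under both — stop)

8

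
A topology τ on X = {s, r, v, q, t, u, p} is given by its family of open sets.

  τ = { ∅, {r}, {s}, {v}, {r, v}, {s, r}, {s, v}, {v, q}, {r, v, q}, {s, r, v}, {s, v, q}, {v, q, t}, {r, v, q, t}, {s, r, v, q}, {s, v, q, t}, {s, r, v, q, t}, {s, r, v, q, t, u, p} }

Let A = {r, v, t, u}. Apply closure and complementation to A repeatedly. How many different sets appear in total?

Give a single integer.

closure: X∖int(X∖A) = X∖{s} = {r, v, q, t, u, p}
Let k=closure and c=complement:
  1. A     = {r, v, t, u}
  2. kA    = {r, v, q, t, u, p}
  3. cA    = {s, q, p}
  4. ckA   = {s}
  5. kcA   = {s, q, t, u, p}
  6. kckA  = {s, u, p}
  7. ckcA  = {r, v}
  8. ckckA = {r, v, q, t}
— saturated at 8

8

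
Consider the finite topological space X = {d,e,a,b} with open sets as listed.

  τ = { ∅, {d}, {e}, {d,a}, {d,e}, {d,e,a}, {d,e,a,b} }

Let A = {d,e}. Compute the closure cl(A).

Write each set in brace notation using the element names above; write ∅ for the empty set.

complement {a,b}; its interior ∅; cl(A) = X∖∅ = {d,e,a,b}

{d,e,a,b}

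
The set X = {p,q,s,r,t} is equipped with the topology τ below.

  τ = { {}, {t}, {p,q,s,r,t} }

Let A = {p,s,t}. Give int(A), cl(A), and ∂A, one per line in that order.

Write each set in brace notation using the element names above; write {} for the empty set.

int(A) = {t}
cl(A)  = {p,q,s,r,t}
∂A     = {p,q,s,r}

U open, U⊆A: {}, {t}. int(A) = ⋃ = {t}
X∖A={q,r}, int(X∖A)={}, hence cl(A)={p,q,s,r,t}
∂A: remove int from cl → {p,q,s,r}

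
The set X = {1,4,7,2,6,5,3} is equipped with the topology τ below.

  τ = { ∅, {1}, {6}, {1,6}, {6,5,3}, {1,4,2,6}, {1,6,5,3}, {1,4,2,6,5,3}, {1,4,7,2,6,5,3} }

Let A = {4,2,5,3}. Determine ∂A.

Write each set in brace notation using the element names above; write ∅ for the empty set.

open subsets of A: ∅; so int(A) = ∅
closure: X∖int(X∖A) = X∖{1,6} = {4,7,2,5,3}
∂A = {4,7,2,5,3} minus ∅ = {4,7,2,5,3}

{4,7,2,5,3}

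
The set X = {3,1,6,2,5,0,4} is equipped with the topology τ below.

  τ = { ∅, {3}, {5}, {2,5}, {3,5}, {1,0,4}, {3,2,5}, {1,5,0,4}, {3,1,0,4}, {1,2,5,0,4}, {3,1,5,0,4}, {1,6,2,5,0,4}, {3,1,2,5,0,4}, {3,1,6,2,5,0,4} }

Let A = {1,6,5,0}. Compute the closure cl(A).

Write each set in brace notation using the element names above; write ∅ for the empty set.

{1,6,2,5,0,4}

complement {3,2,4}; its interior {3}; cl(A) = X∖{3} = {1,6,2,5,0,4}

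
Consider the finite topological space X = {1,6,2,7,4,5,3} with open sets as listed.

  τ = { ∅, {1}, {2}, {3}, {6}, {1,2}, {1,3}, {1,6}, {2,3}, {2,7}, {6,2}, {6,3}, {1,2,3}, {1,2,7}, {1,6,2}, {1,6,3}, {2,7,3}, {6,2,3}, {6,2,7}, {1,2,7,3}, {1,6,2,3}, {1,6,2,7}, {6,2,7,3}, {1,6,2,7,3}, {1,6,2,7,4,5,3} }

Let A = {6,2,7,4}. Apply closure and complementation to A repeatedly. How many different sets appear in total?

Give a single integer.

X∖A={1,5,3}, int(X∖A)={1,3}, hence cl(A)={6,2,7,4,5}
Orbit (k=closure, c=complement):
  1. A     = {6,2,7,4}
  2. kA    = {6,2,7,4,5}
  3. cA    = {1,5,3}
  4. ckA   = {1,3}
  5. kcA   = {1,4,5,3}
  6. ckcA  = {6,2,7}
(closed under both — stop)

6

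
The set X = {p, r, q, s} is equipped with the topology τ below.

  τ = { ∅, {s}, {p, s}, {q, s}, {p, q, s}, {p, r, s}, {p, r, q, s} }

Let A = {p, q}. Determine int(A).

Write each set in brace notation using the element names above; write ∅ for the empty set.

∅

open subsets of A: ∅; so int(A) = ∅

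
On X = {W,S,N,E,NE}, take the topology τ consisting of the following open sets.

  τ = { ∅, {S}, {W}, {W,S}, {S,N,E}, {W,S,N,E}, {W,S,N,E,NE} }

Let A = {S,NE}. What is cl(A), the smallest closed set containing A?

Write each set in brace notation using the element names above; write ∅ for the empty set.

cl via duality: int({W,N,E}) = {W}, so X∖{W} = {S,N,E,NE}

{S,N,E,NE}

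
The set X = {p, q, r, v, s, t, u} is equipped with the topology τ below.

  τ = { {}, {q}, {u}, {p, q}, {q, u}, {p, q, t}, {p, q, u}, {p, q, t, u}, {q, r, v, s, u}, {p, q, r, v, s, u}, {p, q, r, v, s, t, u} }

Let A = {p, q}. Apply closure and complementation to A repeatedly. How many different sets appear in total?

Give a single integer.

6

cl via duality: int({r, v, s, t, u}) = {u}, so X∖{u} = {p, q, r, v, s, t}
Write k for closure, c for complement:
  1. A     = {p, q}
  2. kA    = {p, q, r, v, s, t}
  3. cA    = {r, v, s, t, u}
  4. ckA   = {u}
  5. kckA  = {r, v, s, u}
  6. ckckA = {p, q, t}
applying k or c yields no new set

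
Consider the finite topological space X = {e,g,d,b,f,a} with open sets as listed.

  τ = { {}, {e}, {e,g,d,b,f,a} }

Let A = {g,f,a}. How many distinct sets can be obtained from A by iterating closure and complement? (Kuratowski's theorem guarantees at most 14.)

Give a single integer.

6

closure: X∖int(X∖A) = X∖{e} = {g,d,b,f,a}
Let k=closure and c=complement:
  1. A     = {g,f,a}
  2. kA    = {g,d,b,f,a}
  3. cA    = {e,d,b}
  4. ckA   = {e}
  5. kcA   = {e,g,d,b,f,a}
  6. ckcA  = {}
— saturated at 6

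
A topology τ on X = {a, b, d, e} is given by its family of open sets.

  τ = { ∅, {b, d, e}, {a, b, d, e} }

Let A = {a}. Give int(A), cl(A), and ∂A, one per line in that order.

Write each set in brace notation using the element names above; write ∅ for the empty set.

int(A) = ∅
cl(A)  = {a}
∂A     = {a}

opens ⊆ A: ∅; union → int = ∅
complement {b, d, e}; its interior {b, d, e}; cl(A) = X∖{b, d, e} = {a}
boundary = {a} ∖ ∅ = {a}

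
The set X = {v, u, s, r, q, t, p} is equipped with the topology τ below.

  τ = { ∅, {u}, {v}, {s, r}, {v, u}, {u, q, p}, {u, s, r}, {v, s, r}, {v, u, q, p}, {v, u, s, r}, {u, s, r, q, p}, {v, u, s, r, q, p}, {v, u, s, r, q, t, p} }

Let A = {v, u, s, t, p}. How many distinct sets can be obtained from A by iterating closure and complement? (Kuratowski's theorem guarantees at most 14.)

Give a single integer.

X∖A={r, q}, int(X∖A)=∅, hence cl(A)={v, u, s, r, q, t, p}
Orbit (k=closure, c=complement):
  1. A     = {v, u, s, t, p}
  2. kA    = {v, u, s, r, q, t, p}
  3. cA    = {r, q}
  4. ckA   = ∅
  5. kcA   = {s, r, q, t, p}
  6. ckcA  = {v, u}
  7. kckcA = {v, u, q, t, p}
  8. ckckcA = {s, r}
  9. kckckcA = {s, r, t}
  10. ckckckcA = {v, u, q, p}
(closed under both — stop)

10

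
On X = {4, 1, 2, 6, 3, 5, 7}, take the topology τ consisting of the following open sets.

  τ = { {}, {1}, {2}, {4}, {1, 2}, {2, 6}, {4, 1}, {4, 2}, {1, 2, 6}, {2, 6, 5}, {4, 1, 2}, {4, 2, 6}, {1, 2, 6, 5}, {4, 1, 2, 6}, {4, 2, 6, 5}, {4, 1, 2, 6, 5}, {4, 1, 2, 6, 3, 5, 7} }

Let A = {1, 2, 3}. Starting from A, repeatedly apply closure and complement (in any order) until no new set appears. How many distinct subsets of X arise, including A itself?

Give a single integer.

complement {4, 6, 5, 7}; its interior {4}; cl(A) = X∖{4} = {1, 2, 6, 3, 5, 7}
With k = closure, c = complement:
  1. A     = {1, 2, 3}
  2. kA    = {1, 2, 6, 3, 5, 7}
  3. cA    = {4, 6, 5, 7}
  4. ckA   = {4}
  5. kcA   = {4, 6, 3, 5, 7}
  6. kckA  = {4, 3, 7}
  7. ckcA  = {1, 2}
  8. ckckA = {1, 2, 6, 5}
k, c of each give nothing new

8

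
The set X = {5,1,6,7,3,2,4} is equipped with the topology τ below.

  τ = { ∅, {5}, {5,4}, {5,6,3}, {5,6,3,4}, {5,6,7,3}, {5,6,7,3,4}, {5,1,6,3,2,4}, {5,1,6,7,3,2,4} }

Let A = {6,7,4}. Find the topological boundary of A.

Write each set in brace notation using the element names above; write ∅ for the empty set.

{1,6,7,3,2,4}

interior: largest open inside A is ∅ (from ∅)
cl via duality: int({5,1,3,2}) = {5}, so X∖{5} = {1,6,7,3,2,4}
cl∖int = {1,6,7,3,2,4}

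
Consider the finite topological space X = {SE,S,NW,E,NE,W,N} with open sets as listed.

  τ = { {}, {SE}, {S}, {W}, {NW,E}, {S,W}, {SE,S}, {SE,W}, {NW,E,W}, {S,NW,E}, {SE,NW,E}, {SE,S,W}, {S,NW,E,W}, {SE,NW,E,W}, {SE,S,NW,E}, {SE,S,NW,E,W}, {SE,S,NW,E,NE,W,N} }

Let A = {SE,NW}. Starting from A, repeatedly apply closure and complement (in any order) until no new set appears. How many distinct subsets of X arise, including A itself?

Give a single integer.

X∖A={S,E,NE,W,N}, int(X∖A)={S,W}, hence cl(A)={SE,NW,E,NE,N}
Orbit (k=closure, c=complement):
  1. A     = {SE,NW}
  2. kA    = {SE,NW,E,NE,N}
  3. cA    = {S,E,NE,W,N}
  4. ckA   = {S,W}
  5. kcA   = {S,NW,E,NE,W,N}
  6. kckA  = {S,NE,W,N}
  7. ckcA  = {SE}
  8. ckckA = {SE,NW,E}
  9. kckcA = {SE,NE,N}
  10. ckckcA = {S,NW,E,W}
(closed under both — stop)

10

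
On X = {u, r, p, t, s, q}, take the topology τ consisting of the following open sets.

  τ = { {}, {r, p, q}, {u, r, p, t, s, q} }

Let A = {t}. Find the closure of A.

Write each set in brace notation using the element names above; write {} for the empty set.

cl via duality: int({u, r, p, s, q}) = {r, p, q}, so X∖{r, p, q} = {u, t, s}

{u, t, s}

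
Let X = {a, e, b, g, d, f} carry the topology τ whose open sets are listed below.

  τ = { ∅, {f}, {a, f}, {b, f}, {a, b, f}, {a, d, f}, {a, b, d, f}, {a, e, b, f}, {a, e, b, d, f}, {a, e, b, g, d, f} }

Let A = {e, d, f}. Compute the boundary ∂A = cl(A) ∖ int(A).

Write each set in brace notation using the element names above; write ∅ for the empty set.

{a, e, b, g, d}

open subsets of A: ∅, {f}; so int(A) = {f}
closure: X∖int(X∖A) = X∖∅ = {a, e, b, g, d, f}
∂A = {a, e, b, g, d, f} minus {f} = {a, e, b, g, d}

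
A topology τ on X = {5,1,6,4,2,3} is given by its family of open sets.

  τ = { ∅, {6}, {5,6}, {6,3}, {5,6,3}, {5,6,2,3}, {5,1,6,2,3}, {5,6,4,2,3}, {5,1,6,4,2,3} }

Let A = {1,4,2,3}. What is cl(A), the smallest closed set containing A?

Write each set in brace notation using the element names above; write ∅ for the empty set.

cl via duality: int({5,6}) = {5,6}, so X∖{5,6} = {1,4,2,3}

{1,4,2,3}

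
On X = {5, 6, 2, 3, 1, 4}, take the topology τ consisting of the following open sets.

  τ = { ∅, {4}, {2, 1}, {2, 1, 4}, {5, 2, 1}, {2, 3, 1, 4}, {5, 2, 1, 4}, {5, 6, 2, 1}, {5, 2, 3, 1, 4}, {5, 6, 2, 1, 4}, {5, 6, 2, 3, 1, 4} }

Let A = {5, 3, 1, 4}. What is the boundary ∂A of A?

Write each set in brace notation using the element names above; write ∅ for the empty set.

open subsets of A: ∅, {4}; so int(A) = {4}
closure: X∖int(X∖A) = X∖∅ = {5, 6, 2, 3, 1, 4}
∂A = {5, 6, 2, 3, 1, 4} minus {4} = {5, 6, 2, 3, 1}

{5, 6, 2, 3, 1}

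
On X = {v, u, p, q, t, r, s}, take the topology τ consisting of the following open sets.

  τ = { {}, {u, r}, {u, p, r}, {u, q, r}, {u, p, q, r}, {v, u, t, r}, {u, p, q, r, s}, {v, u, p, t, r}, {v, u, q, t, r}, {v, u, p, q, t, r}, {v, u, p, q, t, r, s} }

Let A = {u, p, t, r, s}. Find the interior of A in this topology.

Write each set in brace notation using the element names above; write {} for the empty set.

{u, p, r}

open subsets of A: {}, {u, r}, {u, p, r}; so int(A) = {u, p, r}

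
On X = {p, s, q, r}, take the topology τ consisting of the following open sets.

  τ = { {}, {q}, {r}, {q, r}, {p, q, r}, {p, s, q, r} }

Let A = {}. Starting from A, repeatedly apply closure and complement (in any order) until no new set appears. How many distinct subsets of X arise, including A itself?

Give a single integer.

closure: X∖int(X∖A) = X∖{p, s, q, r} = {}
Let k=closure and c=complement:
  1. A     = {}
  2. cA    = {p, s, q, r}
— saturated at 2

2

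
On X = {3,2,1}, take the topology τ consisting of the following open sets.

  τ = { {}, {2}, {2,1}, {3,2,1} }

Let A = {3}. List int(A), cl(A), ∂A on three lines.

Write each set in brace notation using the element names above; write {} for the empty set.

open subsets of A: {}; so int(A) = {}
closure: X∖int(X∖A) = X∖{2,1} = {3}
∂A = {3} minus {} = {3}

int(A) = {}
cl(A)  = {3}
∂A     = {3}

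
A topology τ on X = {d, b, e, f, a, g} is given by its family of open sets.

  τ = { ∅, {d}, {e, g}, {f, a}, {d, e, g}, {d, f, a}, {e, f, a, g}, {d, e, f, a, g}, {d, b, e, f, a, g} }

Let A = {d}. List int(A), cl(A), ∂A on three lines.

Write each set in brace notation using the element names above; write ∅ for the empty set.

open subsets of A: ∅, {d}; so int(A) = {d}
closure: X∖int(X∖A) = X∖{e, f, a, g} = {d, b}
∂A = {d, b} minus {d} = {b}

int(A) = {d}
cl(A)  = {d, b}
∂A     = {b}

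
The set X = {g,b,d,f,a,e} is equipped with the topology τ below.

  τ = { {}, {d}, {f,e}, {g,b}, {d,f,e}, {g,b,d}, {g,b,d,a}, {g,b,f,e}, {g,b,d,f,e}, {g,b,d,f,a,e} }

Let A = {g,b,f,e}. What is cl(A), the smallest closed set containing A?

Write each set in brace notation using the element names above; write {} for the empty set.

{g,b,f,a,e}

closure: X∖int(X∖A) = X∖{d} = {g,b,f,a,e}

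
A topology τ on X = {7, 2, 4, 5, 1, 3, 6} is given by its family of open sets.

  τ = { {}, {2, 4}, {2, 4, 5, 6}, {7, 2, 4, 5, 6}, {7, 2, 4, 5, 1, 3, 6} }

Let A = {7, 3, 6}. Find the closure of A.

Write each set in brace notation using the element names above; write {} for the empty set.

closure: X∖int(X∖A) = X∖{2, 4} = {7, 5, 1, 3, 6}

{7, 5, 1, 3, 6}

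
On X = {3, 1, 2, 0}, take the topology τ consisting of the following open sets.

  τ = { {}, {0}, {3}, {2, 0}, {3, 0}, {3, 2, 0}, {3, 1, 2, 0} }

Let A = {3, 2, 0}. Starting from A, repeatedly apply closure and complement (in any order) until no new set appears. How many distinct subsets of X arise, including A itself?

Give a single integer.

4

X∖A={1}, int(X∖A)={}, hence cl(A)={3, 1, 2, 0}
Orbit (k=closure, c=complement):
  1. A     = {3, 2, 0}
  2. kA    = {3, 1, 2, 0}
  3. cA    = {1}
  4. ckA   = {}
(closed under both — stop)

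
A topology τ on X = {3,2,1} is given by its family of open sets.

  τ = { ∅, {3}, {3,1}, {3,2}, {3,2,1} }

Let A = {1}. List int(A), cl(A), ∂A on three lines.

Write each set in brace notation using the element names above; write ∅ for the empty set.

open subsets of A: ∅; so int(A) = ∅
closure: X∖int(X∖A) = X∖{3,2} = {1}
∂A = {1} minus ∅ = {1}

int(A) = ∅
cl(A)  = {1}
∂A     = {1}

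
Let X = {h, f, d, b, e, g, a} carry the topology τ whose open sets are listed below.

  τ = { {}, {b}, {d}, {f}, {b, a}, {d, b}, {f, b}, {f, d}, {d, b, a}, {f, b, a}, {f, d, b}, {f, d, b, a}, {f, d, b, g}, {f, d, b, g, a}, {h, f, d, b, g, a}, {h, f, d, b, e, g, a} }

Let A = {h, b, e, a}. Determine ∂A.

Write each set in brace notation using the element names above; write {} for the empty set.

U open, U⊆A: {}, {b}, {b, a}. int(A) = ⋃ = {b, a}
X∖A={f, d, g}, int(X∖A)={f, d}, hence cl(A)={h, b, e, g, a}
∂A: remove int from cl → {h, e, g}

{h, e, g}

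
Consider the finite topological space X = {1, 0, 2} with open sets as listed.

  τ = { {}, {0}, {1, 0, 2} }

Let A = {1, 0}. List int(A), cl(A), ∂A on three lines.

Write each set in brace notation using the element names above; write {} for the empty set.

open subsets of A: {}, {0}; so int(A) = {0}
closure: X∖int(X∖A) = X∖{} = {1, 0, 2}
∂A = {1, 0, 2} minus {0} = {1, 2}

int(A) = {0}
cl(A)  = {1, 0, 2}
∂A     = {1, 2}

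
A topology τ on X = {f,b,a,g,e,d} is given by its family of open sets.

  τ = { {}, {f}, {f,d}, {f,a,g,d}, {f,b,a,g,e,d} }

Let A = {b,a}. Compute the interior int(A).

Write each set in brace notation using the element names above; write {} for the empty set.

{}

opens ⊆ A: {}; union → int = {}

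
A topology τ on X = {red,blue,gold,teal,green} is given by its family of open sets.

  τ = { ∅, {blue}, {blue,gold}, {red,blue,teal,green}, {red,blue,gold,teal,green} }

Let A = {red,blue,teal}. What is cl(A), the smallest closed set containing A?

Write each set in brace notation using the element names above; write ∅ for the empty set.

{red,blue,gold,teal,green}

closure: X∖int(X∖A) = X∖∅ = {red,blue,gold,teal,green}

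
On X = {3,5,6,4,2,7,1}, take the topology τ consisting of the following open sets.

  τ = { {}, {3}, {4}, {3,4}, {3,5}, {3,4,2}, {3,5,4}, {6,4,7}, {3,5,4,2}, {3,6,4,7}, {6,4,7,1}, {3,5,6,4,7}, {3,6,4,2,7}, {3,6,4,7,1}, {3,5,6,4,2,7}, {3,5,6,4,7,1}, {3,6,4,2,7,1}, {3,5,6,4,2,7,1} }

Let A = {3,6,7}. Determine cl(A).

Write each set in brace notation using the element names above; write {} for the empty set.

closure: X∖int(X∖A) = X∖{4} = {3,5,6,2,7,1}

{3,5,6,2,7,1}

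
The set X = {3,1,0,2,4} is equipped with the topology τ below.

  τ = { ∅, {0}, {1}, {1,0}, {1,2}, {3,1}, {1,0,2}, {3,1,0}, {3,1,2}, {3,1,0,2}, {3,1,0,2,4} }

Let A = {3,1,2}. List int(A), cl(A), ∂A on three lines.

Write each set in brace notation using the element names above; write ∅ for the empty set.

int(A) = {3,1,2}
cl(A)  = {3,1,2,4}
∂A     = {4}

open subsets of A: ∅, {1}, {1,2}, {3,1}, {3,1,2}; so int(A) = {3,1,2}
closure: X∖int(X∖A) = X∖{0} = {3,1,2,4}
∂A = {3,1,2,4} minus {3,1,2} = {4}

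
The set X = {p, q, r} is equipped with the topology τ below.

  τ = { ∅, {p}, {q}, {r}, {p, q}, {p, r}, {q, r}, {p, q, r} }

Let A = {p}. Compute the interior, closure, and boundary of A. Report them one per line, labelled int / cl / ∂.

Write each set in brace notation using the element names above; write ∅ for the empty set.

U open, U⊆A: ∅, {p}. int(A) = ⋃ = {p}
X∖A={q, r}, int(X∖A)={q, r}, hence cl(A)={p}
∂A: remove int from cl → ∅

int(A) = {p}
cl(A)  = {p}
∂A     = ∅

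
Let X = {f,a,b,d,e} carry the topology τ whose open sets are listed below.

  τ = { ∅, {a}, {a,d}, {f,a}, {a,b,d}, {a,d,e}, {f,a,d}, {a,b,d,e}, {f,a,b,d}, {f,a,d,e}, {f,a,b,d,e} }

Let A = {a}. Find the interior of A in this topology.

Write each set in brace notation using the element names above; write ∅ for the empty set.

{a}

open subsets of A: ∅, {a}; so int(A) = {a}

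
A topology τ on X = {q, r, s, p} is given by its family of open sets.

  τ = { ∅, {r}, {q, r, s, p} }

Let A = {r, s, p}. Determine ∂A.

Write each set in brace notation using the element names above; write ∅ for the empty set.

{q, s, p}

open subsets of A: ∅, {r}; so int(A) = {r}
closure: X∖int(X∖A) = X∖∅ = {q, r, s, p}
∂A = {q, r, s, p} minus {r} = {q, s, p}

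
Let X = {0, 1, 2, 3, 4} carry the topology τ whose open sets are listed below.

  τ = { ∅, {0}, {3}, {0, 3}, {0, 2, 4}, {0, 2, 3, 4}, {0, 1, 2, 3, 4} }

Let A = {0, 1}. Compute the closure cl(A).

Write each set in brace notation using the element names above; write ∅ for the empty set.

closure: X∖int(X∖A) = X∖{3} = {0, 1, 2, 4}

{0, 1, 2, 4}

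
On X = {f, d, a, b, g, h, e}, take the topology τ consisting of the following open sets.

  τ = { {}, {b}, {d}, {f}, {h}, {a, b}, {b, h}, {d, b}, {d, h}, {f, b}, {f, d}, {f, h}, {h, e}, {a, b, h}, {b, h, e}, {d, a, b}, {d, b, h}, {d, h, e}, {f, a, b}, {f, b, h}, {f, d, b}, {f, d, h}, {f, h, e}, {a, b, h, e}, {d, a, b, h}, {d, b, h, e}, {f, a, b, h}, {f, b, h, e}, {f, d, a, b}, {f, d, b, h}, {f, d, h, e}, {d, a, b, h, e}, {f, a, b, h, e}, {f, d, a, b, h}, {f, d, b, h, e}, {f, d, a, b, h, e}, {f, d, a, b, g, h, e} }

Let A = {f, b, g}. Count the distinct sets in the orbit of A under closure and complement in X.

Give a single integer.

8

closure: X∖int(X∖A) = X∖{d, h, e} = {f, a, b, g}
Let k=closure and c=complement:
  1. A     = {f, b, g}
  2. kA    = {f, a, b, g}
  3. cA    = {d, a, h, e}
  4. ckA   = {d, h, e}
  5. kcA   = {d, a, g, h, e}
  6. kckA  = {d, g, h, e}
  7. ckcA  = {f, b}
  8. ckckA = {f, a, b}
— saturated at 8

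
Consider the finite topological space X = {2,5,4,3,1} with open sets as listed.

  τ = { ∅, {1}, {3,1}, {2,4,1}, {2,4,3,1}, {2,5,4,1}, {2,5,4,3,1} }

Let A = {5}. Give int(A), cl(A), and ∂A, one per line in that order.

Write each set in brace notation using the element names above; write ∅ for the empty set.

int(A) = ∅
cl(A)  = {5}
∂A     = {5}

interior: largest open inside A is ∅ (from ∅)
cl via duality: int({2,4,3,1}) = {2,4,3,1}, so X∖{2,4,3,1} = {5}
cl∖int = {5}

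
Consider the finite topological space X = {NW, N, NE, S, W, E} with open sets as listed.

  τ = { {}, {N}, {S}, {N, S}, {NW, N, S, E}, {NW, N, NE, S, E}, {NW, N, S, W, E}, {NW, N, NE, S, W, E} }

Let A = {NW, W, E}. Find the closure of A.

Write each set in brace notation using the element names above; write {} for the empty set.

X∖A={N, NE, S}, int(X∖A)={N, S}, hence cl(A)={NW, NE, W, E}

{NW, NE, W, E}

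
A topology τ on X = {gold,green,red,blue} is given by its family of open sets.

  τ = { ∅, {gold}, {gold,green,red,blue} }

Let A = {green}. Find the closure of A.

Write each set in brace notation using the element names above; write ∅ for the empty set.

closure: X∖int(X∖A) = X∖{gold} = {green,red,blue}

{green,red,blue}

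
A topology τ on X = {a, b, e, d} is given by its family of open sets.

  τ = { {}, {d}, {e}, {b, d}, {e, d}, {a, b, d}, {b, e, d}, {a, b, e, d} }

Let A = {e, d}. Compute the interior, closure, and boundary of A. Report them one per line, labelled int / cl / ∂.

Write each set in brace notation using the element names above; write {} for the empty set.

opens ⊆ A: {}, {e}, {d}, {e, d}; union → int = {e, d}
complement {a, b}; its interior {}; cl(A) = X∖{} = {a, b, e, d}
boundary = {a, b, e, d} ∖ {e, d} = {a, b}

int(A) = {e, d}
cl(A)  = {a, b, e, d}
∂A     = {a, b}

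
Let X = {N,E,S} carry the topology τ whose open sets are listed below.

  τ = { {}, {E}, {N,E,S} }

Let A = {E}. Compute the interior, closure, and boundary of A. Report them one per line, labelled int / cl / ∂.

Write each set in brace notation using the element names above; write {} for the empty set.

open subsets of A: {}, {E}; so int(A) = {E}
closure: X∖int(X∖A) = X∖{} = {N,E,S}
∂A = {N,E,S} minus {E} = {N,S}

int(A) = {E}
cl(A)  = {N,E,S}
∂A     = {N,S}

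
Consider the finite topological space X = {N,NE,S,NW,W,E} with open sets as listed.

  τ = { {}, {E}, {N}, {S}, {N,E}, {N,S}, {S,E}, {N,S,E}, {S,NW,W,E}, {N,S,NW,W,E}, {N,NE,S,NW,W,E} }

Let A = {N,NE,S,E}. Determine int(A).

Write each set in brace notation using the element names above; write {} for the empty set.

{N,S,E}

opens ⊆ A: {}, {S}, {N}, {E}, {N,S}, {S,E}, {N,E}, {N,S,E}; union → int = {N,S,E}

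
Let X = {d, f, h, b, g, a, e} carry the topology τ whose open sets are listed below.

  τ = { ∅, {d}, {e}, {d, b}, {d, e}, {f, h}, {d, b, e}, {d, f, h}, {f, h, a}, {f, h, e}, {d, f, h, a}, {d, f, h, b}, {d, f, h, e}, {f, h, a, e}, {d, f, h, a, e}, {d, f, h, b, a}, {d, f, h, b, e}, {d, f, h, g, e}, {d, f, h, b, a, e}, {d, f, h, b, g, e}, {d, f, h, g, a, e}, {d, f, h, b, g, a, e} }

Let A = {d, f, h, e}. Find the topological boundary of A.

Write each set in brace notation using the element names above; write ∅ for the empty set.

{b, g, a}

opens ⊆ A: ∅, {e}, {d}, {d, e}, {f, h}, {d, f, h}, {f, h, e}, {d, f, h, e}; union → int = {d, f, h, e}
complement {b, g, a}; its interior ∅; cl(A) = X∖∅ = {d, f, h, b, g, a, e}
boundary = {d, f, h, b, g, a, e} ∖ {d, f, h, e} = {b, g, a}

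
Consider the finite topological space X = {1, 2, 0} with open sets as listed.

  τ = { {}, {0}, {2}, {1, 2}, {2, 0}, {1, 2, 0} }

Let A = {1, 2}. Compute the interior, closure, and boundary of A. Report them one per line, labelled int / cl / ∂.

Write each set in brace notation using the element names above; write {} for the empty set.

int(A) = {1, 2}
cl(A)  = {1, 2}
∂A     = {}

U open, U⊆A: {}, {2}, {1, 2}. int(A) = ⋃ = {1, 2}
X∖A={0}, int(X∖A)={0}, hence cl(A)={1, 2}
∂A: remove int from cl → {}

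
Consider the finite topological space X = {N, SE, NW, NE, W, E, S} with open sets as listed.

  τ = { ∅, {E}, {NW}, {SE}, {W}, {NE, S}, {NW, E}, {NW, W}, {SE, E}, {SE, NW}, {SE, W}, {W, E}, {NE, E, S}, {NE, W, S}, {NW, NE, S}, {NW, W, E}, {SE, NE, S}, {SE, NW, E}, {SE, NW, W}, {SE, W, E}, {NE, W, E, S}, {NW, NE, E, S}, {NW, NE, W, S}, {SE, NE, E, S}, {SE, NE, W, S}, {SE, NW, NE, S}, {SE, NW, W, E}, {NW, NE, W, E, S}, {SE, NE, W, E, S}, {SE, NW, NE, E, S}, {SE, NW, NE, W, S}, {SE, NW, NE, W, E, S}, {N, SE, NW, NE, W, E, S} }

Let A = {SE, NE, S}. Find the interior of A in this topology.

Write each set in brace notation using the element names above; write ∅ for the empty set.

open subsets of A: ∅, {SE}, {NE, S}, {SE, NE, S}; so int(A) = {SE, NE, S}

{SE, NE, S}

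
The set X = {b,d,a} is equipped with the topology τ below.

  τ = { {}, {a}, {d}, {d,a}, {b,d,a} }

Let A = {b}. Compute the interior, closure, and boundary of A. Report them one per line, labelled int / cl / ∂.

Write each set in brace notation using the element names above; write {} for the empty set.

int(A) = {}
cl(A)  = {b}
∂A     = {b}

open subsets of A: {}; so int(A) = {}
closure: X∖int(X∖A) = X∖{d,a} = {b}
∂A = {b} minus {} = {b}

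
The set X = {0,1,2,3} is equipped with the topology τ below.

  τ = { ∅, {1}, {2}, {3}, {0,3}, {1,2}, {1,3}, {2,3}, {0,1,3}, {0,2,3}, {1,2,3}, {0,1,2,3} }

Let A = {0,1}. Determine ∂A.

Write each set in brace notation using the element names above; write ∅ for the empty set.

interior: largest open inside A is {1} (from ∅, {1})
cl via duality: int({2,3}) = {2,3}, so X∖{2,3} = {0,1}
cl∖int = {0}

{0}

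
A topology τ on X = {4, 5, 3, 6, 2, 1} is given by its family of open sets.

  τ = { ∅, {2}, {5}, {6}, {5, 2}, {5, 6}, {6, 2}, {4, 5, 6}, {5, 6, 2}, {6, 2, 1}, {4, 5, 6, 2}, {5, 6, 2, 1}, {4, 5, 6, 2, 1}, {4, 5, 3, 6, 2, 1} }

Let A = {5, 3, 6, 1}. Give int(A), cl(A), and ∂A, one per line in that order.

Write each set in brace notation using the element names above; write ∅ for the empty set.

int(A) = {5, 6}
cl(A)  = {4, 5, 3, 6, 1}
∂A     = {4, 3, 1}

U open, U⊆A: ∅, {6}, {5}, {5, 6}. int(A) = ⋃ = {5, 6}
X∖A={4, 2}, int(X∖A)={2}, hence cl(A)={4, 5, 3, 6, 1}
∂A: remove int from cl → {4, 3, 1}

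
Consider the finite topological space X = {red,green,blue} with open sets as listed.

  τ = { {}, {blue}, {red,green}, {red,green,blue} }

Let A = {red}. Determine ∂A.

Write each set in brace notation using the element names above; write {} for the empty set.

{red,green}

interior: largest open inside A is {} (from {})
cl via duality: int({green,blue}) = {blue}, so X∖{blue} = {red,green}
cl∖int = {red,green}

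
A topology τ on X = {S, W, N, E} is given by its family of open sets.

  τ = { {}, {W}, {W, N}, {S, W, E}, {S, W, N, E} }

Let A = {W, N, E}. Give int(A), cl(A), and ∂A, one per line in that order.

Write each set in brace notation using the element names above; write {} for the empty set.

opens ⊆ A: {}, {W}, {W, N}; union → int = {W, N}
complement {S}; its interior {}; cl(A) = X∖{} = {S, W, N, E}
boundary = {S, W, N, E} ∖ {W, N} = {S, E}

int(A) = {W, N}
cl(A)  = {S, W, N, E}
∂A     = {S, E}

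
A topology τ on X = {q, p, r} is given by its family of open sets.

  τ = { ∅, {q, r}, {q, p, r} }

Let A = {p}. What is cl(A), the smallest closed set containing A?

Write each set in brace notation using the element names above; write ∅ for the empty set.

complement {q, r}; its interior {q, r}; cl(A) = X∖{q, r} = {p}

{p}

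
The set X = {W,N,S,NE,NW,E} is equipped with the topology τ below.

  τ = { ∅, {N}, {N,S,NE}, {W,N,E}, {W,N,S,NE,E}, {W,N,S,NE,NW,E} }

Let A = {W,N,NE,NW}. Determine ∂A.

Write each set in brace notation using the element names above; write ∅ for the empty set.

U open, U⊆A: ∅, {N}. int(A) = ⋃ = {N}
X∖A={S,E}, int(X∖A)=∅, hence cl(A)={W,N,S,NE,NW,E}
∂A: remove int from cl → {W,S,NE,NW,E}

{W,S,NE,NW,E}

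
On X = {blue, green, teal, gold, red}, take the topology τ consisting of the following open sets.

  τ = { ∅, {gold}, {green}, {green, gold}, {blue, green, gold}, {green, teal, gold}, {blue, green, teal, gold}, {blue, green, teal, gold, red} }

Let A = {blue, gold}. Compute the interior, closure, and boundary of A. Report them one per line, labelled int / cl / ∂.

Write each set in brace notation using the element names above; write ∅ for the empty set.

int(A) = {gold}
cl(A)  = {blue, teal, gold, red}
∂A     = {blue, teal, red}

open subsets of A: ∅, {gold}; so int(A) = {gold}
closure: X∖int(X∖A) = X∖{green} = {blue, teal, gold, red}
∂A = {blue, teal, gold, red} minus {gold} = {blue, teal, red}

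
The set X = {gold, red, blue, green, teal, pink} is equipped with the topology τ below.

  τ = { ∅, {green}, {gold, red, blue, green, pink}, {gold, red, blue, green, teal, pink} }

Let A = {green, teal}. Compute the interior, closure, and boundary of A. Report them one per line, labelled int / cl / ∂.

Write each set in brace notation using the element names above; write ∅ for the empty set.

int(A) = {green}
cl(A)  = {gold, red, blue, green, teal, pink}
∂A     = {gold, red, blue, teal, pink}

U open, U⊆A: ∅, {green}. int(A) = ⋃ = {green}
X∖A={gold, red, blue, pink}, int(X∖A)=∅, hence cl(A)={gold, red, blue, green, teal, pink}
∂A: remove int from cl → {gold, red, blue, teal, pink}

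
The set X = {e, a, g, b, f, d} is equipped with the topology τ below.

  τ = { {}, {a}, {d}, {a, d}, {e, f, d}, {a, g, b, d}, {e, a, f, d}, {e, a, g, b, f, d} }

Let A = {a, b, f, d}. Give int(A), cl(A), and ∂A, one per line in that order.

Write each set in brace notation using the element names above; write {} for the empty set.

U open, U⊆A: {}, {d}, {a}, {a, d}. int(A) = ⋃ = {a, d}
X∖A={e, g}, int(X∖A)={}, hence cl(A)={e, a, g, b, f, d}
∂A: remove int from cl → {e, g, b, f}

int(A) = {a, d}
cl(A)  = {e, a, g, b, f, d}
∂A     = {e, g, b, f}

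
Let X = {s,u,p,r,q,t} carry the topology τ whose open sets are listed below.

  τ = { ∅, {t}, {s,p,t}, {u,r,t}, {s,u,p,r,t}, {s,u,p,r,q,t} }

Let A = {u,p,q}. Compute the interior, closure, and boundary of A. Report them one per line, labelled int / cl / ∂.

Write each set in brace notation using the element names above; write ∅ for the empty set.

int(A) = ∅
cl(A)  = {s,u,p,r,q}
∂A     = {s,u,p,r,q}

open subsets of A: ∅; so int(A) = ∅
closure: X∖int(X∖A) = X∖{t} = {s,u,p,r,q}
∂A = {s,u,p,r,q} minus ∅ = {s,u,p,r,q}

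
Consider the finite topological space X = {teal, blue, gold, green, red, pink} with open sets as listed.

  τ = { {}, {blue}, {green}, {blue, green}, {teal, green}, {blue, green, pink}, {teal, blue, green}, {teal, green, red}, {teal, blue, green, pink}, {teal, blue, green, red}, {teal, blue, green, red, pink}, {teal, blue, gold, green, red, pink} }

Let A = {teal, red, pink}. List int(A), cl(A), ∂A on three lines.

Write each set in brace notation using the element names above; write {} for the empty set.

int(A) = {}
cl(A)  = {teal, gold, red, pink}
∂A     = {teal, gold, red, pink}

interior: largest open inside A is {} (from {})
cl via duality: int({blue, gold, green}) = {blue, green}, so X∖{blue, green} = {teal, gold, red, pink}
cl∖int = {teal, gold, red, pink}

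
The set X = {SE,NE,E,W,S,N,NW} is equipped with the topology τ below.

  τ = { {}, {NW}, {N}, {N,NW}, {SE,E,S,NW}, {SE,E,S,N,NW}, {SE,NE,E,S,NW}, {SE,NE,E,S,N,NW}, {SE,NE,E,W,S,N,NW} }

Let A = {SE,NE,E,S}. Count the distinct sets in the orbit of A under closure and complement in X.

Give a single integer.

cl via duality: int({W,N,NW}) = {N,NW}, so X∖{N,NW} = {SE,NE,E,W,S}
Write k for closure, c for complement:
  1. A     = {SE,NE,E,S}
  2. kA    = {SE,NE,E,W,S}
  3. cA    = {W,N,NW}
  4. ckA   = {N,NW}
  5. kcA   = {SE,NE,E,W,S,N,NW}
  6. ckcA  = {}
applying k or c yields no new set

6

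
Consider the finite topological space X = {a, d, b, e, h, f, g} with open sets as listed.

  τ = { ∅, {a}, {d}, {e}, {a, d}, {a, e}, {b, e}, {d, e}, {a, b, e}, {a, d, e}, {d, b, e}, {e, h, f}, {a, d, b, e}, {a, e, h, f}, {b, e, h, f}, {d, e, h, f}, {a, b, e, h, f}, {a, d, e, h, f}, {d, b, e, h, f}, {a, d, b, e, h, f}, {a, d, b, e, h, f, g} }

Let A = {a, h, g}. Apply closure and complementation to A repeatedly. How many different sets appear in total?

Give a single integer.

8

X∖A={d, b, e, f}, int(X∖A)={d, b, e}, hence cl(A)={a, h, f, g}
Orbit (k=closure, c=complement):
  1. A     = {a, h, g}
  2. kA    = {a, h, f, g}
  3. cA    = {d, b, e, f}
  4. ckA   = {d, b, e}
  5. kcA   = {d, b, e, h, f, g}
  6. ckcA  = {a}
  7. kckcA = {a, g}
  8. ckckcA = {d, b, e, h, f}
(closed under both — stop)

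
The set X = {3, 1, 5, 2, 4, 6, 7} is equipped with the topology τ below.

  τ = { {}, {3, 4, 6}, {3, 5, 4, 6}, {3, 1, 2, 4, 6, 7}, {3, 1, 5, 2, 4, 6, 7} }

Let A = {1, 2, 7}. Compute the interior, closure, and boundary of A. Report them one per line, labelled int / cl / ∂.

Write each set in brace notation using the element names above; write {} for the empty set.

int(A) = {}
cl(A)  = {1, 2, 7}
∂A     = {1, 2, 7}

opens ⊆ A: {}; union → int = {}
complement {3, 5, 4, 6}; its interior {3, 5, 4, 6}; cl(A) = X∖{3, 5, 4, 6} = {1, 2, 7}
boundary = {1, 2, 7} ∖ {} = {1, 2, 7}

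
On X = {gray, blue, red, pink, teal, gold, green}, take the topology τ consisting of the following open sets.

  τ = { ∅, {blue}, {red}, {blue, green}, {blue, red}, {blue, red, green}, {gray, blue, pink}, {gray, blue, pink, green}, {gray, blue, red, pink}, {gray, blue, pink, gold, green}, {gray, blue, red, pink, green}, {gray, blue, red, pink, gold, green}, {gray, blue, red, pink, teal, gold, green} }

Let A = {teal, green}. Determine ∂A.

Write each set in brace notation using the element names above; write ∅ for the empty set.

interior: largest open inside A is ∅ (from ∅)
cl via duality: int({gray, blue, red, pink, gold}) = {gray, blue, red, pink}, so X∖{gray, blue, red, pink} = {teal, gold, green}
cl∖int = {teal, gold, green}

{teal, gold, green}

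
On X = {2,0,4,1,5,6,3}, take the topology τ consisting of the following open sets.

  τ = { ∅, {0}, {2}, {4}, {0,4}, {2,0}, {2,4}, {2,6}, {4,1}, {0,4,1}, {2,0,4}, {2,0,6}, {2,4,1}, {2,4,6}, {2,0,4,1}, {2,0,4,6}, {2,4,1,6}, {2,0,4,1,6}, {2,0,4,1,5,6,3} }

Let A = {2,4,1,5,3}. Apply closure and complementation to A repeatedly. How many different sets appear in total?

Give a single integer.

closure: X∖int(X∖A) = X∖{0} = {2,4,1,5,6,3}
Let k=closure and c=complement:
  1. A     = {2,4,1,5,3}
  2. kA    = {2,4,1,5,6,3}
  3. cA    = {0,6}
  4. ckA   = {0}
  5. kcA   = {0,5,6,3}
  6. kckA  = {0,5,3}
  7. ckcA  = {2,4,1}
  8. ckckA = {2,4,1,6}
— saturated at 8

8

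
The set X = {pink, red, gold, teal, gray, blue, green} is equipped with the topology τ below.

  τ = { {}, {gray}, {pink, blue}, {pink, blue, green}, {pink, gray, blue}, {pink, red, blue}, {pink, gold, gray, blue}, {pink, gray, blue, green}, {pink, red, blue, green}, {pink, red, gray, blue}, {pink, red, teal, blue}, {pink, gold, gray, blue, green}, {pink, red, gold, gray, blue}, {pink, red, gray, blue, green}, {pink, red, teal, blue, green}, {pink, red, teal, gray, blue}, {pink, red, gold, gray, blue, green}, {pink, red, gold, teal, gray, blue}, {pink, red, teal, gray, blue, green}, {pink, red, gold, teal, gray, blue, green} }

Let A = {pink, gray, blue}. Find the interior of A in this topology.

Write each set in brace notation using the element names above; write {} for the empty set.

{pink, gray, blue}

open subsets of A: {}, {gray}, {pink, blue}, {pink, gray, blue}; so int(A) = {pink, gray, blue}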